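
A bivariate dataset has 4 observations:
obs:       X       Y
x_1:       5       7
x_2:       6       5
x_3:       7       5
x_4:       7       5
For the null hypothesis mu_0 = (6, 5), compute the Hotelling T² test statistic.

Step 1 — sample mean vector:
  mean(X) = (5 + 6 + 7 + 7) / 4 = 25/4 = 6.25
  mean(Y) = (7 + 5 + 5 + 5) / 4 = 22/4 = 5.5
  x̄ = (6.25, 5.5),  deviation x̄ - mu_0 = (6.25, 5.5) - (6, 5) = (0.25, 0.5).

Step 2 — sample covariance matrix, S[i,j] = (1/(n-1)) · Σ_k (x_{k,i} - mean_i) · (x_{k,j} - mean_j), divisor n-1 = 3:
  S[X,X] = ((-1.25)·(-1.25) + (-0.25)·(-0.25) + (0.75)·(0.75) + (0.75)·(0.75)) / 3 = 2.75/3 = 0.9167
  S[X,Y] = ((-1.25)·(1.5) + (-0.25)·(-0.5) + (0.75)·(-0.5) + (0.75)·(-0.5)) / 3 = -2.5/3 = -0.8333
  S[Y,Y] = ((1.5)·(1.5) + (-0.5)·(-0.5) + (-0.5)·(-0.5) + (-0.5)·(-0.5)) / 3 = 3/3 = 1
  S = [[0.9167, -0.8333],
 [-0.8333, 1]].

Step 3 — invert S. det(S) = 0.9167·1 - (-0.8333)² = 0.2222.
  S^{-1} = (1/det) · [[d, -b], [-b, a]] = [[4.5, 3.75],
 [3.75, 4.125]].

Step 4 — quadratic form (x̄ - mu_0)^T · S^{-1} · (x̄ - mu_0):
  S^{-1} · (x̄ - mu_0) = (3, 3),
  (x̄ - mu_0)^T · [...] = (0.25)·(3) + (0.5)·(3) = 2.25.

Step 5 — scale by n: T² = 4 · 2.25 = 9.

T² ≈ 9


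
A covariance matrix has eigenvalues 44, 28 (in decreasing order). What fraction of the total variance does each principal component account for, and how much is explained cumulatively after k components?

Step 1 — total variance = trace(Sigma) = Σ λ_i = 44 + 28 = 72.

Step 2 — fraction explained by component i = λ_i / Σ λ:
  PC1: 44/72 = 0.6111
  PC2: 28/72 = 0.3889

Step 3 — cumulative fraction after k components = (λ_1 + ... + λ_k) / Σ λ:
  k = 1: 44/72 = 0.6111
  k = 2: (44 + 28)/72 = 72/72 = 1

Summary (fraction, with percent):

explained: PC1 0.6111 (61.11%), PC2 0.3889 (38.89%);  cumulative: 0.6111, 1


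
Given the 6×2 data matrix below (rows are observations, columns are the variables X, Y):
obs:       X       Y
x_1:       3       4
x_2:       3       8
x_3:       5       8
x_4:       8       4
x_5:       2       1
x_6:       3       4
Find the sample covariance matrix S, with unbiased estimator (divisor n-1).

Step 1 — column means:
  mean(X) = (3 + 3 + 5 + 8 + 2 + 3) / 6 = 24/6 = 4
  mean(Y) = (4 + 8 + 8 + 4 + 1 + 4) / 6 = 29/6 = 4.8333

Step 2 — sample covariance S[i,j] = (1/(n-1)) · Σ_k (x_{k,i} - mean_i) · (x_{k,j} - mean_j), with n-1 = 5.
  S[X,X] = ((-1)·(-1) + (-1)·(-1) + (1)·(1) + (4)·(4) + (-2)·(-2) + (-1)·(-1)) / 5 = 24/5 = 4.8
  S[X,Y] = ((-1)·(-0.8333) + (-1)·(3.1667) + (1)·(3.1667) + (4)·(-0.8333) + (-2)·(-3.8333) + (-1)·(-0.8333)) / 5 = 6/5 = 1.2
  S[Y,Y] = ((-0.8333)·(-0.8333) + (3.1667)·(3.1667) + (3.1667)·(3.1667) + (-0.8333)·(-0.8333) + (-3.8333)·(-3.8333) + (-0.8333)·(-0.8333)) / 5 = 36.8333/5 = 7.3667

S is symmetric (S[j,i] = S[i,j]). Assembling:

S = [[4.8, 1.2],
 [1.2, 7.3667]]


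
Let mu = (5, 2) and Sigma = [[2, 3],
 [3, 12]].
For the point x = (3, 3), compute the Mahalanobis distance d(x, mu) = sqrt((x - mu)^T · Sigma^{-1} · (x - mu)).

Step 1 — centre the observation: (x - mu) = (-2, 1).

Step 2 — invert Sigma. det(Sigma) = 2·12 - (3)² = 15.
  Sigma^{-1} = (1/det) · [[d, -b], [-b, a]] = [[0.8, -0.2],
 [-0.2, 0.1333]].

Step 3 — form the quadratic (x - mu)^T · Sigma^{-1} · (x - mu):
  Sigma^{-1} · (x - mu) = (-1.8, 0.5333).
  (x - mu)^T · [Sigma^{-1} · (x - mu)] = (-2)·(-1.8) + (1)·(0.5333) = 4.1333.

Step 4 — take square root: d = √(4.1333) ≈ 2.0331.

d(x, mu) = √(4.1333) ≈ 2.0331


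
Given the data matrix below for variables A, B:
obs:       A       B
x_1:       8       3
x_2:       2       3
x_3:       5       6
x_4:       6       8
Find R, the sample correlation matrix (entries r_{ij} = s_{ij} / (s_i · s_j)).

Step 1 — column means:
  mean(A) = (8 + 2 + 5 + 6) / 4 = 21/4 = 5.25
  mean(B) = (3 + 3 + 6 + 8) / 4 = 20/4 = 5

Step 2 — sample variances and covariances s[i,j] = (1/(n-1)) · Σ_k (x_{k,i} - mean_i) · (x_{k,j} - mean_j), with n-1 = 3:
  s[A,A] = ((2.75)·(2.75) + (-3.25)·(-3.25) + (-0.25)·(-0.25) + (0.75)·(0.75)) / 3 = 18.75/3 = 6.25
  s[A,B] = ((2.75)·(-2) + (-3.25)·(-2) + (-0.25)·(1) + (0.75)·(3)) / 3 = 3/3 = 1
  s[B,B] = ((-2)·(-2) + (-2)·(-2) + (1)·(1) + (3)·(3)) / 3 = 18/3 = 6
  Sample standard deviations s_i = √(s[i,i]):
  s(A) = √(6.25) = 2.5
  s(B) = √(6) = 2.4495

Step 3 — r_{ij} = s_{ij} / (s_i · s_j):
  r[A,A] = 1 (diagonal).
  r[A,B] = 1 / (2.5 · 2.4495) = 1 / 6.1237 = 0.1633
  r[B,B] = 1 (diagonal).

R is symmetric with unit diagonal. Assembling:

R = [[1, 0.1633],
 [0.1633, 1]]


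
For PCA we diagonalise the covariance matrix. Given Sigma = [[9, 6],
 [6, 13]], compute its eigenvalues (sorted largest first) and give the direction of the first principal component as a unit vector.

Step 1 — characteristic polynomial of 2×2 Sigma:
  det(Sigma - λI) = λ² - trace · λ + det = 0.
  trace = 9 + 13 = 22, det = 9·13 - (6)² = 81.
Step 2 — discriminant:
  Δ = trace² - 4·det = 484 - 324 = 160.
Step 3 — eigenvalues:
  λ = (trace ± √Δ)/2 = (22 ± 12.6491)/2,
  λ_1 = 17.3246,  λ_2 = 4.6754.

Step 4 — unit eigenvector for λ_1: solve (Sigma - λ_1 I)v = 0. First row:
  (9 - 17.3246)·v_x + (6)·v_y = 0, i.e. (-8.3246)·v_x + (6)·v_y = 0,
  so v ∝ (b, λ_1 - a) = (6, 8.3246) = u.
  ||u|| = √((6)² + (8.3246)²) = √(105.2982) ≈ 10.2615,
  v_1 = u/||u|| ≈ (0.5847, 0.8112) (||v_1|| = 1).

λ_1 = 17.3246,  λ_2 = 4.6754;  v_1 ≈ (0.5847, 0.8112)


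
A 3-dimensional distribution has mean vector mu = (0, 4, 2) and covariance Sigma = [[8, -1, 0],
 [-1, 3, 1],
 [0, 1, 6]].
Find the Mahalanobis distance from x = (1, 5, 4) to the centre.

Step 1 — centre the observation: (x - mu) = (1, 1, 2).

Step 2 — invert Sigma (cofactor / det for 3×3, or solve directly):
  Sigma^{-1} = [[0.1308, 0.0462, -0.0077],
 [0.0462, 0.3692, -0.0615],
 [-0.0077, -0.0615, 0.1769]].

Step 3 — form the quadratic (x - mu)^T · Sigma^{-1} · (x - mu):
  Sigma^{-1} · (x - mu) = (0.1615, 0.2923, 0.2846).
  (x - mu)^T · [Sigma^{-1} · (x - mu)] = (1)·(0.1615) + (1)·(0.2923) + (2)·(0.2846) = 1.0231.

Step 4 — take square root: d = √(1.0231) ≈ 1.0115.

d(x, mu) = √(1.0231) ≈ 1.0115


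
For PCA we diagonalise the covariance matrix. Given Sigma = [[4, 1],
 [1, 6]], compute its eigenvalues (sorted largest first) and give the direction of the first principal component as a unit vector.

Step 1 — characteristic polynomial of 2×2 Sigma:
  det(Sigma - λI) = λ² - trace · λ + det = 0.
  trace = 4 + 6 = 10, det = 4·6 - (1)² = 23.
Step 2 — discriminant:
  Δ = trace² - 4·det = 100 - 92 = 8.
Step 3 — eigenvalues:
  λ = (trace ± √Δ)/2 = (10 ± 2.8284)/2,
  λ_1 = 6.4142,  λ_2 = 3.5858.

Step 4 — unit eigenvector for λ_1: solve (Sigma - λ_1 I)v = 0. First row:
  (4 - 6.4142)·v_x + (1)·v_y = 0, i.e. (-2.4142)·v_x + (1)·v_y = 0,
  so v ∝ (b, λ_1 - a) = (1, 2.4142) = u.
  ||u|| = √((1)² + (2.4142)²) = √(6.8284) ≈ 2.6131,
  v_1 = u/||u|| ≈ (0.3827, 0.9239) (||v_1|| = 1).

λ_1 = 6.4142,  λ_2 = 3.5858;  v_1 ≈ (0.3827, 0.9239)


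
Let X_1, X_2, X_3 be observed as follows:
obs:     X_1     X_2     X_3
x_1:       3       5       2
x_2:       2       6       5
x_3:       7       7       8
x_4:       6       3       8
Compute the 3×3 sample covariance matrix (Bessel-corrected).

Step 1 — column means:
  mean(X_1) = (3 + 2 + 7 + 6) / 4 = 18/4 = 4.5
  mean(X_2) = (5 + 6 + 7 + 3) / 4 = 21/4 = 5.25
  mean(X_3) = (2 + 5 + 8 + 8) / 4 = 23/4 = 5.75

Step 2 — sample covariance S[i,j] = (1/(n-1)) · Σ_k (x_{k,i} - mean_i) · (x_{k,j} - mean_j), with n-1 = 3.
  S[X_1,X_1] = ((-1.5)·(-1.5) + (-2.5)·(-2.5) + (2.5)·(2.5) + (1.5)·(1.5)) / 3 = 17/3 = 5.6667
  S[X_1,X_2] = ((-1.5)·(-0.25) + (-2.5)·(0.75) + (2.5)·(1.75) + (1.5)·(-2.25)) / 3 = -0.5/3 = -0.1667
  S[X_1,X_3] = ((-1.5)·(-3.75) + (-2.5)·(-0.75) + (2.5)·(2.25) + (1.5)·(2.25)) / 3 = 16.5/3 = 5.5
  S[X_2,X_2] = ((-0.25)·(-0.25) + (0.75)·(0.75) + (1.75)·(1.75) + (-2.25)·(-2.25)) / 3 = 8.75/3 = 2.9167
  S[X_2,X_3] = ((-0.25)·(-3.75) + (0.75)·(-0.75) + (1.75)·(2.25) + (-2.25)·(2.25)) / 3 = -0.75/3 = -0.25
  S[X_3,X_3] = ((-3.75)·(-3.75) + (-0.75)·(-0.75) + (2.25)·(2.25) + (2.25)·(2.25)) / 3 = 24.75/3 = 8.25

S is symmetric (S[j,i] = S[i,j]). Assembling:

S = [[5.6667, -0.1667, 5.5],
 [-0.1667, 2.9167, -0.25],
 [5.5, -0.25, 8.25]]


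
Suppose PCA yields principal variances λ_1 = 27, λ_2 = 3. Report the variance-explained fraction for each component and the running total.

Step 1 — total variance = trace(Sigma) = Σ λ_i = 27 + 3 = 30.

Step 2 — fraction explained by component i = λ_i / Σ λ:
  PC1: 27/30 = 0.9
  PC2: 3/30 = 0.1

Step 3 — cumulative fraction after k components = (λ_1 + ... + λ_k) / Σ λ:
  k = 1: 27/30 = 0.9
  k = 2: (27 + 3)/30 = 30/30 = 1

Summary (fraction, with percent):

explained: PC1 0.9 (90%), PC2 0.1 (10%);  cumulative: 0.9, 1


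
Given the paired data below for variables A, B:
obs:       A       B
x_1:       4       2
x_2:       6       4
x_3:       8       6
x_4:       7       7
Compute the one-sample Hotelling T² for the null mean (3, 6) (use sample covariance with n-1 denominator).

Step 1 — sample mean vector:
  mean(A) = (4 + 6 + 8 + 7) / 4 = 25/4 = 6.25
  mean(B) = (2 + 4 + 6 + 7) / 4 = 19/4 = 4.75
  x̄ = (6.25, 4.75),  deviation x̄ - mu_0 = (6.25, 4.75) - (3, 6) = (3.25, -1.25).

Step 2 — sample covariance matrix, S[i,j] = (1/(n-1)) · Σ_k (x_{k,i} - mean_i) · (x_{k,j} - mean_j), divisor n-1 = 3:
  S[A,A] = ((-2.25)·(-2.25) + (-0.25)·(-0.25) + (1.75)·(1.75) + (0.75)·(0.75)) / 3 = 8.75/3 = 2.9167
  S[A,B] = ((-2.25)·(-2.75) + (-0.25)·(-0.75) + (1.75)·(1.25) + (0.75)·(2.25)) / 3 = 10.25/3 = 3.4167
  S[B,B] = ((-2.75)·(-2.75) + (-0.75)·(-0.75) + (1.25)·(1.25) + (2.25)·(2.25)) / 3 = 14.75/3 = 4.9167
  S = [[2.9167, 3.4167],
 [3.4167, 4.9167]].

Step 3 — invert S. det(S) = 2.9167·4.9167 - (3.4167)² = 2.6667.
  S^{-1} = (1/det) · [[d, -b], [-b, a]] = [[1.8437, -1.2812],
 [-1.2812, 1.0938]].

Step 4 — quadratic form (x̄ - mu_0)^T · S^{-1} · (x̄ - mu_0):
  S^{-1} · (x̄ - mu_0) = (7.5937, -5.5312),
  (x̄ - mu_0)^T · [...] = (3.25)·(7.5937) + (-1.25)·(-5.5312) = 31.5937.

Step 5 — scale by n: T² = 4 · 31.5937 = 126.375.

T² ≈ 126.375


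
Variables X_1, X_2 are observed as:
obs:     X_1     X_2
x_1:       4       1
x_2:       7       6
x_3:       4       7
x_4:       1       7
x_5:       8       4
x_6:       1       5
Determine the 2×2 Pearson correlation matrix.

Step 1 — column means:
  mean(X_1) = (4 + 7 + 4 + 1 + 8 + 1) / 6 = 25/6 = 4.1667
  mean(X_2) = (1 + 6 + 7 + 7 + 4 + 5) / 6 = 30/6 = 5

Step 2 — sample variances and covariances s[i,j] = (1/(n-1)) · Σ_k (x_{k,i} - mean_i) · (x_{k,j} - mean_j), with n-1 = 5:
  s[X_1,X_1] = ((-0.1667)·(-0.1667) + (2.8333)·(2.8333) + (-0.1667)·(-0.1667) + (-3.1667)·(-3.1667) + (3.8333)·(3.8333) + (-3.1667)·(-3.1667)) / 5 = 42.8333/5 = 8.5667
  s[X_1,X_2] = ((-0.1667)·(-4) + (2.8333)·(1) + (-0.1667)·(2) + (-3.1667)·(2) + (3.8333)·(-1) + (-3.1667)·(0)) / 5 = -7/5 = -1.4
  s[X_2,X_2] = ((-4)·(-4) + (1)·(1) + (2)·(2) + (2)·(2) + (-1)·(-1) + (0)·(0)) / 5 = 26/5 = 5.2
  Sample standard deviations s_i = √(s[i,i]):
  s(X_1) = √(8.5667) = 2.9269
  s(X_2) = √(5.2) = 2.2804

Step 3 — r_{ij} = s_{ij} / (s_i · s_j):
  r[X_1,X_1] = 1 (diagonal).
  r[X_1,X_2] = -1.4 / (2.9269 · 2.2804) = -1.4 / 6.6743 = -0.2098
  r[X_2,X_2] = 1 (diagonal).

R is symmetric with unit diagonal. Assembling:

R = [[1, -0.2098],
 [-0.2098, 1]]


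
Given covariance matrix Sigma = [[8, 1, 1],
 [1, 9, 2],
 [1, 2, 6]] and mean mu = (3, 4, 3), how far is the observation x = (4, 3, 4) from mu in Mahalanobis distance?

Step 1 — centre the observation: (x - mu) = (1, -1, 1).

Step 2 — invert Sigma (cofactor / det for 3×3, or solve directly):
  Sigma^{-1} = [[0.1285, -0.0103, -0.018],
 [-0.0103, 0.1208, -0.0386],
 [-0.018, -0.0386, 0.1825]].

Step 3 — form the quadratic (x - mu)^T · Sigma^{-1} · (x - mu):
  Sigma^{-1} · (x - mu) = (0.1208, -0.1697, 0.2031).
  (x - mu)^T · [Sigma^{-1} · (x - mu)] = (1)·(0.1208) + (-1)·(-0.1697) + (1)·(0.2031) = 0.4936.

Step 4 — take square root: d = √(0.4936) ≈ 0.7025.

d(x, mu) = √(0.4936) ≈ 0.7025


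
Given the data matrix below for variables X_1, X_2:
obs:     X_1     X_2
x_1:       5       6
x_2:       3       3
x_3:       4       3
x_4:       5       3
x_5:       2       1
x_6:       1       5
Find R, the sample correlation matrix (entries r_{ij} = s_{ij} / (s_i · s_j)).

Step 1 — column means:
  mean(X_1) = (5 + 3 + 4 + 5 + 2 + 1) / 6 = 20/6 = 3.3333
  mean(X_2) = (6 + 3 + 3 + 3 + 1 + 5) / 6 = 21/6 = 3.5

Step 2 — sample variances and covariances s[i,j] = (1/(n-1)) · Σ_k (x_{k,i} - mean_i) · (x_{k,j} - mean_j), with n-1 = 5:
  s[X_1,X_1] = ((1.6667)·(1.6667) + (-0.3333)·(-0.3333) + (0.6667)·(0.6667) + (1.6667)·(1.6667) + (-1.3333)·(-1.3333) + (-2.3333)·(-2.3333)) / 5 = 13.3333/5 = 2.6667
  s[X_1,X_2] = ((1.6667)·(2.5) + (-0.3333)·(-0.5) + (0.6667)·(-0.5) + (1.6667)·(-0.5) + (-1.3333)·(-2.5) + (-2.3333)·(1.5)) / 5 = 3/5 = 0.6
  s[X_2,X_2] = ((2.5)·(2.5) + (-0.5)·(-0.5) + (-0.5)·(-0.5) + (-0.5)·(-0.5) + (-2.5)·(-2.5) + (1.5)·(1.5)) / 5 = 15.5/5 = 3.1
  Sample standard deviations s_i = √(s[i,i]):
  s(X_1) = √(2.6667) = 1.633
  s(X_2) = √(3.1) = 1.7607

Step 3 — r_{ij} = s_{ij} / (s_i · s_j):
  r[X_1,X_1] = 1 (diagonal).
  r[X_1,X_2] = 0.6 / (1.633 · 1.7607) = 0.6 / 2.8752 = 0.2087
  r[X_2,X_2] = 1 (diagonal).

R is symmetric with unit diagonal. Assembling:

R = [[1, 0.2087],
 [0.2087, 1]]


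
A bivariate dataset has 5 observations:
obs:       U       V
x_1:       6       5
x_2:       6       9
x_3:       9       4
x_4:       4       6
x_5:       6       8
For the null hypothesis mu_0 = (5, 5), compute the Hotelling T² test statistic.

Step 1 — sample mean vector:
  mean(U) = (6 + 6 + 9 + 4 + 6) / 5 = 31/5 = 6.2
  mean(V) = (5 + 9 + 4 + 6 + 8) / 5 = 32/5 = 6.4
  x̄ = (6.2, 6.4),  deviation x̄ - mu_0 = (6.2, 6.4) - (5, 5) = (1.2, 1.4).

Step 2 — sample covariance matrix, S[i,j] = (1/(n-1)) · Σ_k (x_{k,i} - mean_i) · (x_{k,j} - mean_j), divisor n-1 = 4:
  S[U,U] = ((-0.2)·(-0.2) + (-0.2)·(-0.2) + (2.8)·(2.8) + (-2.2)·(-2.2) + (-0.2)·(-0.2)) / 4 = 12.8/4 = 3.2
  S[U,V] = ((-0.2)·(-1.4) + (-0.2)·(2.6) + (2.8)·(-2.4) + (-2.2)·(-0.4) + (-0.2)·(1.6)) / 4 = -6.4/4 = -1.6
  S[V,V] = ((-1.4)·(-1.4) + (2.6)·(2.6) + (-2.4)·(-2.4) + (-0.4)·(-0.4) + (1.6)·(1.6)) / 4 = 17.2/4 = 4.3
  S = [[3.2, -1.6],
 [-1.6, 4.3]].

Step 3 — invert S. det(S) = 3.2·4.3 - (-1.6)² = 11.2.
  S^{-1} = (1/det) · [[d, -b], [-b, a]] = [[0.3839, 0.1429],
 [0.1429, 0.2857]].

Step 4 — quadratic form (x̄ - mu_0)^T · S^{-1} · (x̄ - mu_0):
  S^{-1} · (x̄ - mu_0) = (0.6607, 0.5714),
  (x̄ - mu_0)^T · [...] = (1.2)·(0.6607) + (1.4)·(0.5714) = 1.5929.

Step 5 — scale by n: T² = 5 · 1.5929 = 7.9643.

T² ≈ 7.9643


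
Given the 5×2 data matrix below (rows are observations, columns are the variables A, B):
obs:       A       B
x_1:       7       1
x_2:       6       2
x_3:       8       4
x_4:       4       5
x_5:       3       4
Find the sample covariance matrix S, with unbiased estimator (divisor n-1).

Step 1 — column means:
  mean(A) = (7 + 6 + 8 + 4 + 3) / 5 = 28/5 = 5.6
  mean(B) = (1 + 2 + 4 + 5 + 4) / 5 = 16/5 = 3.2

Step 2 — sample covariance S[i,j] = (1/(n-1)) · Σ_k (x_{k,i} - mean_i) · (x_{k,j} - mean_j), with n-1 = 4.
  S[A,A] = ((1.4)·(1.4) + (0.4)·(0.4) + (2.4)·(2.4) + (-1.6)·(-1.6) + (-2.6)·(-2.6)) / 4 = 17.2/4 = 4.3
  S[A,B] = ((1.4)·(-2.2) + (0.4)·(-1.2) + (2.4)·(0.8) + (-1.6)·(1.8) + (-2.6)·(0.8)) / 4 = -6.6/4 = -1.65
  S[B,B] = ((-2.2)·(-2.2) + (-1.2)·(-1.2) + (0.8)·(0.8) + (1.8)·(1.8) + (0.8)·(0.8)) / 4 = 10.8/4 = 2.7

S is symmetric (S[j,i] = S[i,j]). Assembling:

S = [[4.3, -1.65],
 [-1.65, 2.7]]


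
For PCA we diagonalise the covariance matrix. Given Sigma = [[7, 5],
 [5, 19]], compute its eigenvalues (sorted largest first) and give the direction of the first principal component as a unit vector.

Step 1 — characteristic polynomial of 2×2 Sigma:
  det(Sigma - λI) = λ² - trace · λ + det = 0.
  trace = 7 + 19 = 26, det = 7·19 - (5)² = 108.
Step 2 — discriminant:
  Δ = trace² - 4·det = 676 - 432 = 244.
Step 3 — eigenvalues:
  λ = (trace ± √Δ)/2 = (26 ± 15.6205)/2,
  λ_1 = 20.8102,  λ_2 = 5.1898.

Step 4 — unit eigenvector for λ_1: solve (Sigma - λ_1 I)v = 0. First row:
  (7 - 20.8102)·v_x + (5)·v_y = 0, i.e. (-13.8102)·v_x + (5)·v_y = 0,
  so v ∝ (b, λ_1 - a) = (5, 13.8102) = u.
  ||u|| = √((5)² + (13.8102)²) = √(215.723) ≈ 14.6875,
  v_1 = u/||u|| ≈ (0.3404, 0.9403) (||v_1|| = 1).

λ_1 = 20.8102,  λ_2 = 5.1898;  v_1 ≈ (0.3404, 0.9403)


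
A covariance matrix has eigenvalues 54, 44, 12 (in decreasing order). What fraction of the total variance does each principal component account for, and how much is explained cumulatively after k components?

Step 1 — total variance = trace(Sigma) = Σ λ_i = 54 + 44 + 12 = 110.

Step 2 — fraction explained by component i = λ_i / Σ λ:
  PC1: 54/110 = 0.4909
  PC2: 44/110 = 0.4
  PC3: 12/110 = 0.1091

Step 3 — cumulative fraction after k components = (λ_1 + ... + λ_k) / Σ λ:
  k = 1: 54/110 = 0.4909
  k = 2: (54 + 44)/110 = 98/110 = 0.8909
  k = 3: (54 + 44 + 12)/110 = 110/110 = 1

Summary (fraction, with percent):

explained: PC1 0.4909 (49.09%), PC2 0.4 (40%), PC3 0.1091 (10.91%);  cumulative: 0.4909, 0.8909, 1


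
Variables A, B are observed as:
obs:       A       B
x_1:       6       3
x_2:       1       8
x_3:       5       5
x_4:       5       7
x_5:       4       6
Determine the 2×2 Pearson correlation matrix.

Step 1 — column means:
  mean(A) = (6 + 1 + 5 + 5 + 4) / 5 = 21/5 = 4.2
  mean(B) = (3 + 8 + 5 + 7 + 6) / 5 = 29/5 = 5.8

Step 2 — sample variances and covariances s[i,j] = (1/(n-1)) · Σ_k (x_{k,i} - mean_i) · (x_{k,j} - mean_j), with n-1 = 4:
  s[A,A] = ((1.8)·(1.8) + (-3.2)·(-3.2) + (0.8)·(0.8) + (0.8)·(0.8) + (-0.2)·(-0.2)) / 4 = 14.8/4 = 3.7
  s[A,B] = ((1.8)·(-2.8) + (-3.2)·(2.2) + (0.8)·(-0.8) + (0.8)·(1.2) + (-0.2)·(0.2)) / 4 = -11.8/4 = -2.95
  s[B,B] = ((-2.8)·(-2.8) + (2.2)·(2.2) + (-0.8)·(-0.8) + (1.2)·(1.2) + (0.2)·(0.2)) / 4 = 14.8/4 = 3.7
  Sample standard deviations s_i = √(s[i,i]):
  s(A) = √(3.7) = 1.9235
  s(B) = √(3.7) = 1.9235

Step 3 — r_{ij} = s_{ij} / (s_i · s_j):
  r[A,A] = 1 (diagonal).
  r[A,B] = -2.95 / (1.9235 · 1.9235) = -2.95 / 3.7 = -0.7973
  r[B,B] = 1 (diagonal).

R is symmetric with unit diagonal. Assembling:

R = [[1, -0.7973],
 [-0.7973, 1]]


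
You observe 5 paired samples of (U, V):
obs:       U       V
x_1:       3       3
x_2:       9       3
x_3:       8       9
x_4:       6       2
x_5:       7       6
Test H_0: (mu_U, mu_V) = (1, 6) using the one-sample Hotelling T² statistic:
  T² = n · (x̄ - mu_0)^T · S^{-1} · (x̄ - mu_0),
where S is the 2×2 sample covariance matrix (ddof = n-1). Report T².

Step 1 — sample mean vector:
  mean(U) = (3 + 9 + 8 + 6 + 7) / 5 = 33/5 = 6.6
  mean(V) = (3 + 3 + 9 + 2 + 6) / 5 = 23/5 = 4.6
  x̄ = (6.6, 4.6),  deviation x̄ - mu_0 = (6.6, 4.6) - (1, 6) = (5.6, -1.4).

Step 2 — sample covariance matrix, S[i,j] = (1/(n-1)) · Σ_k (x_{k,i} - mean_i) · (x_{k,j} - mean_j), divisor n-1 = 4:
  S[U,U] = ((-3.6)·(-3.6) + (2.4)·(2.4) + (1.4)·(1.4) + (-0.6)·(-0.6) + (0.4)·(0.4)) / 4 = 21.2/4 = 5.3
  S[U,V] = ((-3.6)·(-1.6) + (2.4)·(-1.6) + (1.4)·(4.4) + (-0.6)·(-2.6) + (0.4)·(1.4)) / 4 = 10.2/4 = 2.55
  S[V,V] = ((-1.6)·(-1.6) + (-1.6)·(-1.6) + (4.4)·(4.4) + (-2.6)·(-2.6) + (1.4)·(1.4)) / 4 = 33.2/4 = 8.3
  S = [[5.3, 2.55],
 [2.55, 8.3]].

Step 3 — invert S. det(S) = 5.3·8.3 - (2.55)² = 37.4875.
  S^{-1} = (1/det) · [[d, -b], [-b, a]] = [[0.2214, -0.068],
 [-0.068, 0.1414]].

Step 4 — quadratic form (x̄ - mu_0)^T · S^{-1} · (x̄ - mu_0):
  S^{-1} · (x̄ - mu_0) = (1.3351, -0.5789),
  (x̄ - mu_0)^T · [...] = (5.6)·(1.3351) + (-1.4)·(-0.5789) = 8.287.

Step 5 — scale by n: T² = 5 · 8.287 = 41.4351.

T² ≈ 41.4351


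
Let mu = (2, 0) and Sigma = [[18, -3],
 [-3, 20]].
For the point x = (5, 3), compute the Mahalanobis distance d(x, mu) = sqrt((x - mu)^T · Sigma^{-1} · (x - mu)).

Step 1 — centre the observation: (x - mu) = (3, 3).

Step 2 — invert Sigma. det(Sigma) = 18·20 - (-3)² = 351.
  Sigma^{-1} = (1/det) · [[d, -b], [-b, a]] = [[0.057, 0.0085],
 [0.0085, 0.0513]].

Step 3 — form the quadratic (x - mu)^T · Sigma^{-1} · (x - mu):
  Sigma^{-1} · (x - mu) = (0.1966, 0.1795).
  (x - mu)^T · [Sigma^{-1} · (x - mu)] = (3)·(0.1966) + (3)·(0.1795) = 1.1282.

Step 4 — take square root: d = √(1.1282) ≈ 1.0622.

d(x, mu) = √(1.1282) ≈ 1.0622


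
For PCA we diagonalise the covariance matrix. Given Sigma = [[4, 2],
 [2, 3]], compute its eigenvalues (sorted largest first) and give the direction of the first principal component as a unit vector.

Step 1 — characteristic polynomial of 2×2 Sigma:
  det(Sigma - λI) = λ² - trace · λ + det = 0.
  trace = 4 + 3 = 7, det = 4·3 - (2)² = 8.
Step 2 — discriminant:
  Δ = trace² - 4·det = 49 - 32 = 17.
Step 3 — eigenvalues:
  λ = (trace ± √Δ)/2 = (7 ± 4.1231)/2,
  λ_1 = 5.5616,  λ_2 = 1.4384.

Step 4 — unit eigenvector for λ_1: solve (Sigma - λ_1 I)v = 0. First row:
  (4 - 5.5616)·v_x + (2)·v_y = 0, i.e. (-1.5616)·v_x + (2)·v_y = 0,
  so v ∝ (b, λ_1 - a) = (2, 1.5616) = u.
  ||u|| = √((2)² + (1.5616)²) = √(6.4384) ≈ 2.5374,
  v_1 = u/||u|| ≈ (0.7882, 0.6154) (||v_1|| = 1).

λ_1 = 5.5616,  λ_2 = 1.4384;  v_1 ≈ (0.7882, 0.6154)


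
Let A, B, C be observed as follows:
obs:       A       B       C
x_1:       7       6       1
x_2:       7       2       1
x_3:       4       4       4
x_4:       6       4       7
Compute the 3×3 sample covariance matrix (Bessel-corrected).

Step 1 — column means:
  mean(A) = (7 + 7 + 4 + 6) / 4 = 24/4 = 6
  mean(B) = (6 + 2 + 4 + 4) / 4 = 16/4 = 4
  mean(C) = (1 + 1 + 4 + 7) / 4 = 13/4 = 3.25

Step 2 — sample covariance S[i,j] = (1/(n-1)) · Σ_k (x_{k,i} - mean_i) · (x_{k,j} - mean_j), with n-1 = 3.
  S[A,A] = ((1)·(1) + (1)·(1) + (-2)·(-2) + (0)·(0)) / 3 = 6/3 = 2
  S[A,B] = ((1)·(2) + (1)·(-2) + (-2)·(0) + (0)·(0)) / 3 = 0/3 = 0
  S[A,C] = ((1)·(-2.25) + (1)·(-2.25) + (-2)·(0.75) + (0)·(3.75)) / 3 = -6/3 = -2
  S[B,B] = ((2)·(2) + (-2)·(-2) + (0)·(0) + (0)·(0)) / 3 = 8/3 = 2.6667
  S[B,C] = ((2)·(-2.25) + (-2)·(-2.25) + (0)·(0.75) + (0)·(3.75)) / 3 = 0/3 = 0
  S[C,C] = ((-2.25)·(-2.25) + (-2.25)·(-2.25) + (0.75)·(0.75) + (3.75)·(3.75)) / 3 = 24.75/3 = 8.25

S is symmetric (S[j,i] = S[i,j]). Assembling:

S = [[2, 0, -2],
 [0, 2.6667, 0],
 [-2, 0, 8.25]]


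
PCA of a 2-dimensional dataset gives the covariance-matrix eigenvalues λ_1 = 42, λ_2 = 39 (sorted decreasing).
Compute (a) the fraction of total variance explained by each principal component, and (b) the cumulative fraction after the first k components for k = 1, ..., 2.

Step 1 — total variance = trace(Sigma) = Σ λ_i = 42 + 39 = 81.

Step 2 — fraction explained by component i = λ_i / Σ λ:
  PC1: 42/81 = 0.5185
  PC2: 39/81 = 0.4815

Step 3 — cumulative fraction after k components = (λ_1 + ... + λ_k) / Σ λ:
  k = 1: 42/81 = 0.5185
  k = 2: (42 + 39)/81 = 81/81 = 1

Summary (fraction, with percent):

explained: PC1 0.5185 (51.85%), PC2 0.4815 (48.15%);  cumulative: 0.5185, 1


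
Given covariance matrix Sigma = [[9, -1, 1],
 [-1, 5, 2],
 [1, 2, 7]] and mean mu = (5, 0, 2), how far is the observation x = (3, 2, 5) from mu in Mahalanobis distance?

Step 1 — centre the observation: (x - mu) = (-2, 2, 3).

Step 2 — invert Sigma (cofactor / det for 3×3, or solve directly):
  Sigma^{-1} = [[0.1179, 0.0342, -0.0266],
 [0.0342, 0.2357, -0.0722],
 [-0.0266, -0.0722, 0.1673]].

Step 3 — form the quadratic (x - mu)^T · Sigma^{-1} · (x - mu):
  Sigma^{-1} · (x - mu) = (-0.2471, 0.1863, 0.4106).
  (x - mu)^T · [Sigma^{-1} · (x - mu)] = (-2)·(-0.2471) + (2)·(0.1863) + (3)·(0.4106) = 2.0989.

Step 4 — take square root: d = √(2.0989) ≈ 1.4487.

d(x, mu) = √(2.0989) ≈ 1.4487


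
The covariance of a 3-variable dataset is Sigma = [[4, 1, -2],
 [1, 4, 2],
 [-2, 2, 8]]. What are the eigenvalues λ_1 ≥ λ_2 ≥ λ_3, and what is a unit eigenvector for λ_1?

Step 1 — characteristic polynomial p(λ) = det(λI - Sigma) = λ³ - tr·λ² + c_1·λ - det, where tr = trace, c_1 = sum of the principal 2×2 minors, det = det(Sigma):
  tr = 4 + 4 + 8 = 16,
  c_1 = (4·4 - (1)²) + (4·8 - (-2)²) + (4·8 - (2)²) = 15 + 28 + 28 = 71,
  det = 4·(4·8 - (2)²) - (1)·((1)·8 - (2)·(-2)) + (-2)·((1)·(2) - 4·(-2)) = 4·(28) - (1)·(12) + (-2)·(10) = 80.
  So p(λ) = λ³ - 16λ² + 71λ - 80.
Step 2 — look for an integer root (rational root theorem: any rational root is an integer divisor of 80). Testing λ = 5:
  p(5) = 125 - 400 + 355 - 80 = 0  ✓
  Dividing out (λ - 5): p(λ) = (λ - 5)(λ² - 11λ + 16).
Step 3 — remaining eigenvalues from the quadratic λ² - 11λ + 16 = 0:
  Δ = 11² - 4·16 = 121 - 64 = 57,  λ = (11 ± √57)/2 = (11 ± 7.5498)/2 ≈ 9.2749 or 1.7251.
  Sorted: λ_1 = 9.2749,  λ_2 = 5,  λ_3 = 1.7251  (check: sum = 16 = tr ✓).

Step 4 — unit eigenvector for λ_1 ≈ 9.2749: v spans the null space of (Sigma - λ_1 I), whose rows are
  r_1 = (-5.2749, 1, -2),  r_2 = (1, -5.2749, 2),  r_3 = (-2, 2, -1.2749).
  v is orthogonal to every row, so take v ∝ r_1 × r_2 = ((1)·(2) - (-2)·(-5.2749), (-2)·(1) - (-5.2749)·(2), (-5.2749)·(-5.2749) - (1)·(1)) ≈ (-8.5498, 8.5498, 26.8248).
  Rescale (multiply by -1 so the first nonzero entry is positive): u = (8.5498, -8.5498, -26.8248).
  ||u|| = √((8.5498)² + (-8.5498)² + (-26.8248)²) = √(865.7666) ≈ 29.4239,  v_1 = u/||u|| ≈ (0.2906, -0.2906, -0.9117) (||v_1|| = 1).

λ_1 = 9.2749,  λ_2 = 5,  λ_3 = 1.7251;  v_1 ≈ (0.2906, -0.2906, -0.9117)


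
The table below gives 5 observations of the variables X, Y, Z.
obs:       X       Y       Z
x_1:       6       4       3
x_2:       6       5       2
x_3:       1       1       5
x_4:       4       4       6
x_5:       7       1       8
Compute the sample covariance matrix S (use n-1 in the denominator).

Step 1 — column means:
  mean(X) = (6 + 6 + 1 + 4 + 7) / 5 = 24/5 = 4.8
  mean(Y) = (4 + 5 + 1 + 4 + 1) / 5 = 15/5 = 3
  mean(Z) = (3 + 2 + 5 + 6 + 8) / 5 = 24/5 = 4.8

Step 2 — sample covariance S[i,j] = (1/(n-1)) · Σ_k (x_{k,i} - mean_i) · (x_{k,j} - mean_j), with n-1 = 4.
  S[X,X] = ((1.2)·(1.2) + (1.2)·(1.2) + (-3.8)·(-3.8) + (-0.8)·(-0.8) + (2.2)·(2.2)) / 4 = 22.8/4 = 5.7
  S[X,Y] = ((1.2)·(1) + (1.2)·(2) + (-3.8)·(-2) + (-0.8)·(1) + (2.2)·(-2)) / 4 = 6/4 = 1.5
  S[X,Z] = ((1.2)·(-1.8) + (1.2)·(-2.8) + (-3.8)·(0.2) + (-0.8)·(1.2) + (2.2)·(3.2)) / 4 = -0.2/4 = -0.05
  S[Y,Y] = ((1)·(1) + (2)·(2) + (-2)·(-2) + (1)·(1) + (-2)·(-2)) / 4 = 14/4 = 3.5
  S[Y,Z] = ((1)·(-1.8) + (2)·(-2.8) + (-2)·(0.2) + (1)·(1.2) + (-2)·(3.2)) / 4 = -13/4 = -3.25
  S[Z,Z] = ((-1.8)·(-1.8) + (-2.8)·(-2.8) + (0.2)·(0.2) + (1.2)·(1.2) + (3.2)·(3.2)) / 4 = 22.8/4 = 5.7

S is symmetric (S[j,i] = S[i,j]). Assembling:

S = [[5.7, 1.5, -0.05],
 [1.5, 3.5, -3.25],
 [-0.05, -3.25, 5.7]]


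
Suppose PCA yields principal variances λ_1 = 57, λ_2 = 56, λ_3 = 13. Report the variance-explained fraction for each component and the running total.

Step 1 — total variance = trace(Sigma) = Σ λ_i = 57 + 56 + 13 = 126.

Step 2 — fraction explained by component i = λ_i / Σ λ:
  PC1: 57/126 = 0.4524
  PC2: 56/126 = 0.4444
  PC3: 13/126 = 0.1032

Step 3 — cumulative fraction after k components = (λ_1 + ... + λ_k) / Σ λ:
  k = 1: 57/126 = 0.4524
  k = 2: (57 + 56)/126 = 113/126 = 0.8968
  k = 3: (57 + 56 + 13)/126 = 126/126 = 1

Summary (fraction, with percent):

explained: PC1 0.4524 (45.24%), PC2 0.4444 (44.44%), PC3 0.1032 (10.32%);  cumulative: 0.4524, 0.8968, 1


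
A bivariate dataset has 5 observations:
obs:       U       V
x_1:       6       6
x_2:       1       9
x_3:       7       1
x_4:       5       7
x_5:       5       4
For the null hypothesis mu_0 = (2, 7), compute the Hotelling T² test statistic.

Step 1 — sample mean vector:
  mean(U) = (6 + 1 + 7 + 5 + 5) / 5 = 24/5 = 4.8
  mean(V) = (6 + 9 + 1 + 7 + 4) / 5 = 27/5 = 5.4
  x̄ = (4.8, 5.4),  deviation x̄ - mu_0 = (4.8, 5.4) - (2, 7) = (2.8, -1.6).

Step 2 — sample covariance matrix, S[i,j] = (1/(n-1)) · Σ_k (x_{k,i} - mean_i) · (x_{k,j} - mean_j), divisor n-1 = 4:
  S[U,U] = ((1.2)·(1.2) + (-3.8)·(-3.8) + (2.2)·(2.2) + (0.2)·(0.2) + (0.2)·(0.2)) / 4 = 20.8/4 = 5.2
  S[U,V] = ((1.2)·(0.6) + (-3.8)·(3.6) + (2.2)·(-4.4) + (0.2)·(1.6) + (0.2)·(-1.4)) / 4 = -22.6/4 = -5.65
  S[V,V] = ((0.6)·(0.6) + (3.6)·(3.6) + (-4.4)·(-4.4) + (1.6)·(1.6) + (-1.4)·(-1.4)) / 4 = 37.2/4 = 9.3
  S = [[5.2, -5.65],
 [-5.65, 9.3]].

Step 3 — invert S. det(S) = 5.2·9.3 - (-5.65)² = 16.4375.
  S^{-1} = (1/det) · [[d, -b], [-b, a]] = [[0.5658, 0.3437],
 [0.3437, 0.3163]].

Step 4 — quadratic form (x̄ - mu_0)^T · S^{-1} · (x̄ - mu_0):
  S^{-1} · (x̄ - mu_0) = (1.0342, 0.4563),
  (x̄ - mu_0)^T · [...] = (2.8)·(1.0342) + (-1.6)·(0.4563) = 2.1658.

Step 5 — scale by n: T² = 5 · 2.1658 = 10.8289.

T² ≈ 10.8289


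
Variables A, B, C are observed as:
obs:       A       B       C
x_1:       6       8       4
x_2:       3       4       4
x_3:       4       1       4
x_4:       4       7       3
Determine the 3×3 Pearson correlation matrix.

Step 1 — column means:
  mean(A) = (6 + 3 + 4 + 4) / 4 = 17/4 = 4.25
  mean(B) = (8 + 4 + 1 + 7) / 4 = 20/4 = 5
  mean(C) = (4 + 4 + 4 + 3) / 4 = 15/4 = 3.75

Step 2 — sample variances and covariances s[i,j] = (1/(n-1)) · Σ_k (x_{k,i} - mean_i) · (x_{k,j} - mean_j), with n-1 = 3:
  s[A,A] = ((1.75)·(1.75) + (-1.25)·(-1.25) + (-0.25)·(-0.25) + (-0.25)·(-0.25)) / 3 = 4.75/3 = 1.5833
  s[A,B] = ((1.75)·(3) + (-1.25)·(-1) + (-0.25)·(-4) + (-0.25)·(2)) / 3 = 7/3 = 2.3333
  s[A,C] = ((1.75)·(0.25) + (-1.25)·(0.25) + (-0.25)·(0.25) + (-0.25)·(-0.75)) / 3 = 0.25/3 = 0.0833
  s[B,B] = ((3)·(3) + (-1)·(-1) + (-4)·(-4) + (2)·(2)) / 3 = 30/3 = 10
  s[B,C] = ((3)·(0.25) + (-1)·(0.25) + (-4)·(0.25) + (2)·(-0.75)) / 3 = -2/3 = -0.6667
  s[C,C] = ((0.25)·(0.25) + (0.25)·(0.25) + (0.25)·(0.25) + (-0.75)·(-0.75)) / 3 = 0.75/3 = 0.25
  Sample standard deviations s_i = √(s[i,i]):
  s(A) = √(1.5833) = 1.2583
  s(B) = √(10) = 3.1623
  s(C) = √(0.25) = 0.5

Step 3 — r_{ij} = s_{ij} / (s_i · s_j):
  r[A,A] = 1 (diagonal).
  r[A,B] = 2.3333 / (1.2583 · 3.1623) = 2.3333 / 3.9791 = 0.5864
  r[A,C] = 0.0833 / (1.2583 · 0.5) = 0.0833 / 0.6292 = 0.1325
  r[B,B] = 1 (diagonal).
  r[B,C] = -0.6667 / (3.1623 · 0.5) = -0.6667 / 1.5811 = -0.4216
  r[C,C] = 1 (diagonal).

R is symmetric with unit diagonal. Assembling:

R = [[1, 0.5864, 0.1325],
 [0.5864, 1, -0.4216],
 [0.1325, -0.4216, 1]]


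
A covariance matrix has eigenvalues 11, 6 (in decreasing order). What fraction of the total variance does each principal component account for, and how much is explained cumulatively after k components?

Step 1 — total variance = trace(Sigma) = Σ λ_i = 11 + 6 = 17.

Step 2 — fraction explained by component i = λ_i / Σ λ:
  PC1: 11/17 = 0.6471
  PC2: 6/17 = 0.3529

Step 3 — cumulative fraction after k components = (λ_1 + ... + λ_k) / Σ λ:
  k = 1: 11/17 = 0.6471
  k = 2: (11 + 6)/17 = 17/17 = 1

Summary (fraction, with percent):

explained: PC1 0.6471 (64.71%), PC2 0.3529 (35.29%);  cumulative: 0.6471, 1


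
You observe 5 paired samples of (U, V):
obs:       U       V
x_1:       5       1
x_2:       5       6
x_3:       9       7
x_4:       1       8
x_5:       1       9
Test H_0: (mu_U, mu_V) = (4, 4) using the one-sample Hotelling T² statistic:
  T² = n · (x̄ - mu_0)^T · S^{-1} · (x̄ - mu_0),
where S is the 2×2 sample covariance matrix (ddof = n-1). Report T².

Step 1 — sample mean vector:
  mean(U) = (5 + 5 + 9 + 1 + 1) / 5 = 21/5 = 4.2
  mean(V) = (1 + 6 + 7 + 8 + 9) / 5 = 31/5 = 6.2
  x̄ = (4.2, 6.2),  deviation x̄ - mu_0 = (4.2, 6.2) - (4, 4) = (0.2, 2.2).

Step 2 — sample covariance matrix, S[i,j] = (1/(n-1)) · Σ_k (x_{k,i} - mean_i) · (x_{k,j} - mean_j), divisor n-1 = 4:
  S[U,U] = ((0.8)·(0.8) + (0.8)·(0.8) + (4.8)·(4.8) + (-3.2)·(-3.2) + (-3.2)·(-3.2)) / 4 = 44.8/4 = 11.2
  S[U,V] = ((0.8)·(-5.2) + (0.8)·(-0.2) + (4.8)·(0.8) + (-3.2)·(1.8) + (-3.2)·(2.8)) / 4 = -15.2/4 = -3.8
  S[V,V] = ((-5.2)·(-5.2) + (-0.2)·(-0.2) + (0.8)·(0.8) + (1.8)·(1.8) + (2.8)·(2.8)) / 4 = 38.8/4 = 9.7
  S = [[11.2, -3.8],
 [-3.8, 9.7]].

Step 3 — invert S. det(S) = 11.2·9.7 - (-3.8)² = 94.2.
  S^{-1} = (1/det) · [[d, -b], [-b, a]] = [[0.103, 0.0403],
 [0.0403, 0.1189]].

Step 4 — quadratic form (x̄ - mu_0)^T · S^{-1} · (x̄ - mu_0):
  S^{-1} · (x̄ - mu_0) = (0.1093, 0.2696),
  (x̄ - mu_0)^T · [...] = (0.2)·(0.1093) + (2.2)·(0.2696) = 0.6151.

Step 5 — scale by n: T² = 5 · 0.6151 = 3.0754.

T² ≈ 3.0754


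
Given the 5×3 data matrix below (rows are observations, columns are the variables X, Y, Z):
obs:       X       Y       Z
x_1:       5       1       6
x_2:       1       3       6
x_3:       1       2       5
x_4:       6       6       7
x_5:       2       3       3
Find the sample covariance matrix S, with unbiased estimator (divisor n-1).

Step 1 — column means:
  mean(X) = (5 + 1 + 1 + 6 + 2) / 5 = 15/5 = 3
  mean(Y) = (1 + 3 + 2 + 6 + 3) / 5 = 15/5 = 3
  mean(Z) = (6 + 6 + 5 + 7 + 3) / 5 = 27/5 = 5.4

Step 2 — sample covariance S[i,j] = (1/(n-1)) · Σ_k (x_{k,i} - mean_i) · (x_{k,j} - mean_j), with n-1 = 4.
  S[X,X] = ((2)·(2) + (-2)·(-2) + (-2)·(-2) + (3)·(3) + (-1)·(-1)) / 4 = 22/4 = 5.5
  S[X,Y] = ((2)·(-2) + (-2)·(0) + (-2)·(-1) + (3)·(3) + (-1)·(0)) / 4 = 7/4 = 1.75
  S[X,Z] = ((2)·(0.6) + (-2)·(0.6) + (-2)·(-0.4) + (3)·(1.6) + (-1)·(-2.4)) / 4 = 8/4 = 2
  S[Y,Y] = ((-2)·(-2) + (0)·(0) + (-1)·(-1) + (3)·(3) + (0)·(0)) / 4 = 14/4 = 3.5
  S[Y,Z] = ((-2)·(0.6) + (0)·(0.6) + (-1)·(-0.4) + (3)·(1.6) + (0)·(-2.4)) / 4 = 4/4 = 1
  S[Z,Z] = ((0.6)·(0.6) + (0.6)·(0.6) + (-0.4)·(-0.4) + (1.6)·(1.6) + (-2.4)·(-2.4)) / 4 = 9.2/4 = 2.3

S is symmetric (S[j,i] = S[i,j]). Assembling:

S = [[5.5, 1.75, 2],
 [1.75, 3.5, 1],
 [2, 1, 2.3]]


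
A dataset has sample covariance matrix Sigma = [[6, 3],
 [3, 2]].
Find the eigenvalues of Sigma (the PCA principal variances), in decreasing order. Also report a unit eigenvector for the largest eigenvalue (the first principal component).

Step 1 — characteristic polynomial of 2×2 Sigma:
  det(Sigma - λI) = λ² - trace · λ + det = 0.
  trace = 6 + 2 = 8, det = 6·2 - (3)² = 3.
Step 2 — discriminant:
  Δ = trace² - 4·det = 64 - 12 = 52.
Step 3 — eigenvalues:
  λ = (trace ± √Δ)/2 = (8 ± 7.2111)/2,
  λ_1 = 7.6056,  λ_2 = 0.3944.

Step 4 — unit eigenvector for λ_1: solve (Sigma - λ_1 I)v = 0. First row:
  (6 - 7.6056)·v_x + (3)·v_y = 0, i.e. (-1.6056)·v_x + (3)·v_y = 0,
  so v ∝ (b, λ_1 - a) = (3, 1.6056) = u.
  ||u|| = √((3)² + (1.6056)²) = √(11.5778) ≈ 3.4026,
  v_1 = u/||u|| ≈ (0.8817, 0.4719) (||v_1|| = 1).

λ_1 = 7.6056,  λ_2 = 0.3944;  v_1 ≈ (0.8817, 0.4719)


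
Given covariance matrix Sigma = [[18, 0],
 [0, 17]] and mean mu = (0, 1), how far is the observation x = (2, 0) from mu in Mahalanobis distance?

Step 1 — centre the observation: (x - mu) = (2, -1).

Step 2 — invert Sigma. det(Sigma) = 18·17 - (0)² = 306.
  Sigma^{-1} = (1/det) · [[d, -b], [-b, a]] = [[0.0556, 0],
 [0, 0.0588]].

Step 3 — form the quadratic (x - mu)^T · Sigma^{-1} · (x - mu):
  Sigma^{-1} · (x - mu) = (0.1111, -0.0588).
  (x - mu)^T · [Sigma^{-1} · (x - mu)] = (2)·(0.1111) + (-1)·(-0.0588) = 0.281.

Step 4 — take square root: d = √(0.281) ≈ 0.5301.

d(x, mu) = √(0.281) ≈ 0.5301


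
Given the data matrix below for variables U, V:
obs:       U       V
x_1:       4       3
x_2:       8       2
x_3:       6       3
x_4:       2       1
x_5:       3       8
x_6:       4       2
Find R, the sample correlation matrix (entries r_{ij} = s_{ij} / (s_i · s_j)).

Step 1 — column means:
  mean(U) = (4 + 8 + 6 + 2 + 3 + 4) / 6 = 27/6 = 4.5
  mean(V) = (3 + 2 + 3 + 1 + 8 + 2) / 6 = 19/6 = 3.1667

Step 2 — sample variances and covariances s[i,j] = (1/(n-1)) · Σ_k (x_{k,i} - mean_i) · (x_{k,j} - mean_j), with n-1 = 5:
  s[U,U] = ((-0.5)·(-0.5) + (3.5)·(3.5) + (1.5)·(1.5) + (-2.5)·(-2.5) + (-1.5)·(-1.5) + (-0.5)·(-0.5)) / 5 = 23.5/5 = 4.7
  s[U,V] = ((-0.5)·(-0.1667) + (3.5)·(-1.1667) + (1.5)·(-0.1667) + (-2.5)·(-2.1667) + (-1.5)·(4.8333) + (-0.5)·(-1.1667)) / 5 = -5.5/5 = -1.1
  s[V,V] = ((-0.1667)·(-0.1667) + (-1.1667)·(-1.1667) + (-0.1667)·(-0.1667) + (-2.1667)·(-2.1667) + (4.8333)·(4.8333) + (-1.1667)·(-1.1667)) / 5 = 30.8333/5 = 6.1667
  Sample standard deviations s_i = √(s[i,i]):
  s(U) = √(4.7) = 2.1679
  s(V) = √(6.1667) = 2.4833

Step 3 — r_{ij} = s_{ij} / (s_i · s_j):
  r[U,U] = 1 (diagonal).
  r[U,V] = -1.1 / (2.1679 · 2.4833) = -1.1 / 5.3836 = -0.2043
  r[V,V] = 1 (diagonal).

R is symmetric with unit diagonal. Assembling:

R = [[1, -0.2043],
 [-0.2043, 1]]


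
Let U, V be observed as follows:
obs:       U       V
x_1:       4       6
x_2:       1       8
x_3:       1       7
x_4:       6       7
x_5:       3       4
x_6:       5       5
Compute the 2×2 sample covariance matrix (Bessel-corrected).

Step 1 — column means:
  mean(U) = (4 + 1 + 1 + 6 + 3 + 5) / 6 = 20/6 = 3.3333
  mean(V) = (6 + 8 + 7 + 7 + 4 + 5) / 6 = 37/6 = 6.1667

Step 2 — sample covariance S[i,j] = (1/(n-1)) · Σ_k (x_{k,i} - mean_i) · (x_{k,j} - mean_j), with n-1 = 5.
  S[U,U] = ((0.6667)·(0.6667) + (-2.3333)·(-2.3333) + (-2.3333)·(-2.3333) + (2.6667)·(2.6667) + (-0.3333)·(-0.3333) + (1.6667)·(1.6667)) / 5 = 21.3333/5 = 4.2667
  S[U,V] = ((0.6667)·(-0.1667) + (-2.3333)·(1.8333) + (-2.3333)·(0.8333) + (2.6667)·(0.8333) + (-0.3333)·(-2.1667) + (1.6667)·(-1.1667)) / 5 = -5.3333/5 = -1.0667
  S[V,V] = ((-0.1667)·(-0.1667) + (1.8333)·(1.8333) + (0.8333)·(0.8333) + (0.8333)·(0.8333) + (-2.1667)·(-2.1667) + (-1.1667)·(-1.1667)) / 5 = 10.8333/5 = 2.1667

S is symmetric (S[j,i] = S[i,j]). Assembling:

S = [[4.2667, -1.0667],
 [-1.0667, 2.1667]]


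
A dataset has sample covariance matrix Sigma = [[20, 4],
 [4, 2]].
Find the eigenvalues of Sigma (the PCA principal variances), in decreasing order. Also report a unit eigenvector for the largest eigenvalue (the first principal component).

Step 1 — characteristic polynomial of 2×2 Sigma:
  det(Sigma - λI) = λ² - trace · λ + det = 0.
  trace = 20 + 2 = 22, det = 20·2 - (4)² = 24.
Step 2 — discriminant:
  Δ = trace² - 4·det = 484 - 96 = 388.
Step 3 — eigenvalues:
  λ = (trace ± √Δ)/2 = (22 ± 19.6977)/2,
  λ_1 = 20.8489,  λ_2 = 1.1511.

Step 4 — unit eigenvector for λ_1: solve (Sigma - λ_1 I)v = 0. First row:
  (20 - 20.8489)·v_x + (4)·v_y = 0, i.e. (-0.8489)·v_x + (4)·v_y = 0,
  so v ∝ (b, λ_1 - a) = (4, 0.8489) = u.
  ||u|| = √((4)² + (0.8489)²) = √(16.7206) ≈ 4.0891,
  v_1 = u/||u|| ≈ (0.9782, 0.2076) (||v_1|| = 1).

λ_1 = 20.8489,  λ_2 = 1.1511;  v_1 ≈ (0.9782, 0.2076)


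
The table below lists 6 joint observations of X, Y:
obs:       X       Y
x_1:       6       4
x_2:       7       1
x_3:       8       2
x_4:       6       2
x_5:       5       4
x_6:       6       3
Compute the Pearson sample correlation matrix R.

Step 1 — column means:
  mean(X) = (6 + 7 + 8 + 6 + 5 + 6) / 6 = 38/6 = 6.3333
  mean(Y) = (4 + 1 + 2 + 2 + 4 + 3) / 6 = 16/6 = 2.6667

Step 2 — sample variances and covariances s[i,j] = (1/(n-1)) · Σ_k (x_{k,i} - mean_i) · (x_{k,j} - mean_j), with n-1 = 5:
  s[X,X] = ((-0.3333)·(-0.3333) + (0.6667)·(0.6667) + (1.6667)·(1.6667) + (-0.3333)·(-0.3333) + (-1.3333)·(-1.3333) + (-0.3333)·(-0.3333)) / 5 = 5.3333/5 = 1.0667
  s[X,Y] = ((-0.3333)·(1.3333) + (0.6667)·(-1.6667) + (1.6667)·(-0.6667) + (-0.3333)·(-0.6667) + (-1.3333)·(1.3333) + (-0.3333)·(0.3333)) / 5 = -4.3333/5 = -0.8667
  s[Y,Y] = ((1.3333)·(1.3333) + (-1.6667)·(-1.6667) + (-0.6667)·(-0.6667) + (-0.6667)·(-0.6667) + (1.3333)·(1.3333) + (0.3333)·(0.3333)) / 5 = 7.3333/5 = 1.4667
  Sample standard deviations s_i = √(s[i,i]):
  s(X) = √(1.0667) = 1.0328
  s(Y) = √(1.4667) = 1.2111

Step 3 — r_{ij} = s_{ij} / (s_i · s_j):
  r[X,X] = 1 (diagonal).
  r[X,Y] = -0.8667 / (1.0328 · 1.2111) = -0.8667 / 1.2508 = -0.6929
  r[Y,Y] = 1 (diagonal).

R is symmetric with unit diagonal. Assembling:

R = [[1, -0.6929],
 [-0.6929, 1]]
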